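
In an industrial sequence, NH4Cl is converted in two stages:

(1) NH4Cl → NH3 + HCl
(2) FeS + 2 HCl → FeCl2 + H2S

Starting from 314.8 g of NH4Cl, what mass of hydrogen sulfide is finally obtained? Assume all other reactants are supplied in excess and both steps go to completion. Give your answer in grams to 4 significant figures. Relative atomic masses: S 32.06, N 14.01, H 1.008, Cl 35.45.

M(NH4Cl) = 14.01 + 4(1.008) + 35.45 = 53.492 g/mol.
M(H2S) = 2(1.008) + 32.06 = 34.076 g/mol.
n(NH4Cl) = 314.80 / 53.492 = 5.8850 mol.
Step 1 gives a 1:1 ratio of NH4Cl to HCl, so n(HCl) = 5.8850 mol.
In step 2 the HCl:H2S ratio is 2:1, so n(H2S) = 2.9425 mol.
Mass of H2S = 2.9425 × 34.076 = 100.27 g.

100.3 g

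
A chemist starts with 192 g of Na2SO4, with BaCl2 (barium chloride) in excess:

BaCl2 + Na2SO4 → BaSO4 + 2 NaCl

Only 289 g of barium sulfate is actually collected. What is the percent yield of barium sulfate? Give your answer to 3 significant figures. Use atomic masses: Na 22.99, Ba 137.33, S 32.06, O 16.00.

91.6 %

M(Na2SO4) = 2(22.99) + 32.06 + 4(16.00) = 142.04 g/mol.
M(BaSO4) = 137.33 + 32.06 + 4(16.00) = 233.39 g/mol.
n(Na2SO4) = 192.0 g / 142.04 g/mol = 1.352 mol.
From the equation the Na2SO4:BaSO4 mole ratio is 1:1, so n(BaSO4) = 1.352 × 1/1 = 1.352 mol.
Mass of BaSO4 = 1.352 mol × 233.39 g/mol = 315.5 g.
This is the theoretical yield. Percent yield = 289 g / 315.5 g × 100% = 91.61%.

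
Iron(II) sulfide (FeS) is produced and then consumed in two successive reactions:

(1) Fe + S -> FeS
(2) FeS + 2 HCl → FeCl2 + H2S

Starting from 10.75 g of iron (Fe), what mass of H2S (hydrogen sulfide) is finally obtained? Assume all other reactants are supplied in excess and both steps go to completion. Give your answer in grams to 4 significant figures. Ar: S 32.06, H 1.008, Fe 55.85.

M(Fe) = 55.85 g/mol.
M(H2S) = 2(1.008) + 32.06 = 34.076 g/mol.
n(Fe) = 10.750 / 55.85 = 0.19248 mol.
Step 1 gives a 1:1 ratio of Fe to FeS, so n(FeS) = 0.19248 mol.
In step 2 the FeS:H2S ratio is 1:1, so n(H2S) = 0.19248 mol.
Mass of H2S = 0.19248 × 34.076 = 6.5589 g.

6.559 g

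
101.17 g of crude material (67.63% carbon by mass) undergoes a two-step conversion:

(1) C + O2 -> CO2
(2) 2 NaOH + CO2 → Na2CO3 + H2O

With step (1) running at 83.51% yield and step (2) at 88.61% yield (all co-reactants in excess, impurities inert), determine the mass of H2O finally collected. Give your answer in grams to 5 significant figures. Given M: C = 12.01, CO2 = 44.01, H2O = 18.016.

Pure C = 101.17 × 0.6763 = 68.4213 g.
n(C) = 68.4213 / 12.01 = 5.69703 mol.
Step 1 (C:CO2 = 1:1): theoretical n(CO2) = 5.69703 mol; at 83.51% yield, n(CO2) = 4.75759 mol.
Step 2 (CO2:H2O = 1:1): theoretical n(H2O) = 4.75759 mol, so theoretical mass = 4.75759 × 18.016 = 85.7127 g.
At 88.61% yield, actual mass of H2O = 85.7127 × 0.8861 = 75.9500 g.

75.950 g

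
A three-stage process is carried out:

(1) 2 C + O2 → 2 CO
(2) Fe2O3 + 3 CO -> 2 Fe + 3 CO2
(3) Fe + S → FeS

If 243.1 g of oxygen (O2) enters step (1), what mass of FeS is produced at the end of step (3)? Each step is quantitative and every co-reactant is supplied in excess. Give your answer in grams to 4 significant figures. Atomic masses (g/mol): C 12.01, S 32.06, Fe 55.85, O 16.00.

890.5 g

M(O2) = 2(16.00) = 32.00 g/mol.
M(FeS) = 55.85 + 32.06 = 87.91 g/mol.
n(O2) = 243.1 / 32.00 = 7.5969 mol.
Reaction (1): O2→CO ratio 1:2 ⇒ n(CO) = 15.194 mol.
Reaction (2): CO→Fe ratio 3:2 ⇒ n(Fe) = 10.129 mol.
Reaction (3): Fe→FeS ratio 1:1 ⇒ n(FeS) = 10.129 mol.
Mass of FeS = 10.129 × 87.91 = 890.46 g.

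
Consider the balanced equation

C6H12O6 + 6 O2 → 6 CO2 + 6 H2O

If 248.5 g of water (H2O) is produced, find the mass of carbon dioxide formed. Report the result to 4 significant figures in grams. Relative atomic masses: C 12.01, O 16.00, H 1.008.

M(H2O) = 2(1.008) + 16.00 = 18.016 g/mol.
M(CO2) = 12.01 + 2(16.00) = 44.01 g/mol.
n(H2O) = 248.50 g / 18.016 g/mol = 13.793 mol.
From the equation the H2O:CO2 mole ratio is 6:6, so n(CO2) = 13.793 × 6/6 = 13.793 mol.
Mass of CO2 = 13.793 mol × 44.01 g/mol = 607.04 g.

607.0 g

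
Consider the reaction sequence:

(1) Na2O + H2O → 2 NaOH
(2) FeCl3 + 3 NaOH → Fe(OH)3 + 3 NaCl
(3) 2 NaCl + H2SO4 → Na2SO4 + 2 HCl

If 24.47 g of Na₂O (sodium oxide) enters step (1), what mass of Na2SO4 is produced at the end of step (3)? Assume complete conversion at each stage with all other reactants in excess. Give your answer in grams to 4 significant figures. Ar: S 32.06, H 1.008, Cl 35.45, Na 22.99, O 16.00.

56.08 g

M(Na2O) = 2(22.99) + 16.00 = 61.98 g/mol.
M(Na2SO4) = 2(22.99) + 32.06 + 4(16.00) = 142.04 g/mol.
n(Na2O) = 24.47 / 61.98 = 0.39480 mol.
Reaction (1): Na2O→NaOH ratio 1:2 ⇒ n(NaOH) = 0.78961 mol.
Reaction (2): NaOH→NaCl ratio 3:3 ⇒ n(NaCl) = 0.78961 mol.
Reaction (3): NaCl→Na2SO4 ratio 2:1 ⇒ n(Na2SO4) = 0.39480 mol.
Mass of Na2SO4 = 0.39480 × 142.04 = 56.078 g.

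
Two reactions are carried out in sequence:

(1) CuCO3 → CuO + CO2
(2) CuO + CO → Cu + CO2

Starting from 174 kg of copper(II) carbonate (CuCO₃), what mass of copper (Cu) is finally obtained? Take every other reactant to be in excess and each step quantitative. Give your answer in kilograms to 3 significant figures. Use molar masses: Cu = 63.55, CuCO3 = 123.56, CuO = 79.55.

89.5 kg

174 kg = 174000 g.
n(CuCO3) = 174000 / 123.56 = 1408 mol.
Step 1 gives a 1:1 ratio of CuCO3 to CuO, so n(CuO) = 1408 mol.
In step 2 the CuO:Cu ratio is 1:1, so n(Cu) = 1408 mol.
Mass of Cu = 1408 × 63.55 = 89490 g = 89.5 kg.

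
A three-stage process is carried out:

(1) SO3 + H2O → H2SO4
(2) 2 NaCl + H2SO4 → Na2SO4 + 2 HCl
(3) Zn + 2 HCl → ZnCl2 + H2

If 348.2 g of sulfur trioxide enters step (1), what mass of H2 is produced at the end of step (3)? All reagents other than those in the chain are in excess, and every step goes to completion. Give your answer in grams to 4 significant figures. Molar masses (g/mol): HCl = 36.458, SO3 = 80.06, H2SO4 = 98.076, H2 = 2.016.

n(SO3) = 348.2 / 80.06 = 4.3492 mol.
Reaction (1): SO3→H2SO4 ratio 1:1 ⇒ n(H2SO4) = 4.3492 mol.
Reaction (2): H2SO4→HCl ratio 1:2 ⇒ n(HCl) = 8.6985 mol.
Reaction (3): HCl→H2 ratio 2:1 ⇒ n(H2) = 4.3492 mol.
Mass of H2 = 4.3492 × 2.016 = 8.7681 g.

8.768 g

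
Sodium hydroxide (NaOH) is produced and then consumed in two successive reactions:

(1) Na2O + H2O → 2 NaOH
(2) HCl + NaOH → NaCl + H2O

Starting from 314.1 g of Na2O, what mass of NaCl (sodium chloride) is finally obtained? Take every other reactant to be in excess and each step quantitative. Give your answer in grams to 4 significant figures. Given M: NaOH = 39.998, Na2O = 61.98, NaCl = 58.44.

n(Na2O) = 314.10 / 61.98 = 5.0678 mol.
Step 1 gives a 1:2 ratio of Na2O to NaOH, so n(NaOH) = 10.136 mol.
In step 2 the NaOH:NaCl ratio is 1:1, so n(NaCl) = 10.136 mol.
Mass of NaCl = 10.136 × 58.44 = 592.32 g.

592.3 g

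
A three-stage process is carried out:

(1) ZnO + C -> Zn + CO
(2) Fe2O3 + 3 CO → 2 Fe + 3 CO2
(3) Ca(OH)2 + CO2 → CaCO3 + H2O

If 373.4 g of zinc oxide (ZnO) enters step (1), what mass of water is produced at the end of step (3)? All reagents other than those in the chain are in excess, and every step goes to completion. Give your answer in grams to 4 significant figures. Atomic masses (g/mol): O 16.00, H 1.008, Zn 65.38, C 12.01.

M(ZnO) = 65.38 + 16.00 = 81.38 g/mol.
M(H2O) = 2(1.008) + 16.00 = 18.016 g/mol.
n(ZnO) = 373.4 / 81.38 = 4.5884 mol.
Reaction (1): ZnO→CO ratio 1:1 ⇒ n(CO) = 4.5884 mol.
Reaction (2): CO→CO2 ratio 3:3 ⇒ n(CO2) = 4.5884 mol.
Reaction (3): CO2→H2O ratio 1:1 ⇒ n(H2O) = 4.5884 mol.
Mass of H2O = 4.5884 × 18.016 = 82.664 g.

82.66 g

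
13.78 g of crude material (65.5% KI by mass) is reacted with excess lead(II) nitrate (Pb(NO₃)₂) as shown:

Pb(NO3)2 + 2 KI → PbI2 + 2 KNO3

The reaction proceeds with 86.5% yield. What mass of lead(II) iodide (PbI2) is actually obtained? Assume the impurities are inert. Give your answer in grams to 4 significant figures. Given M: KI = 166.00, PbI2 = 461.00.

10.84 g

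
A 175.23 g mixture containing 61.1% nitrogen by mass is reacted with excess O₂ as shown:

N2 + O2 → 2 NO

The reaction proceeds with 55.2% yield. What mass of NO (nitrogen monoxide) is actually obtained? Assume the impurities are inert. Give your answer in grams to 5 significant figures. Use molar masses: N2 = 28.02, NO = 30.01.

126.60 g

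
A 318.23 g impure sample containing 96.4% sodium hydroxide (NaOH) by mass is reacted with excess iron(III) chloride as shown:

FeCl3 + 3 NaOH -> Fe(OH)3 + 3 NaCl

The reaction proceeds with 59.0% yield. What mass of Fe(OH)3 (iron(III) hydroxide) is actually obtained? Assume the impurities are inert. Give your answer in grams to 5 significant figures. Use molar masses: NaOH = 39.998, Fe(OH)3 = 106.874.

161.21 g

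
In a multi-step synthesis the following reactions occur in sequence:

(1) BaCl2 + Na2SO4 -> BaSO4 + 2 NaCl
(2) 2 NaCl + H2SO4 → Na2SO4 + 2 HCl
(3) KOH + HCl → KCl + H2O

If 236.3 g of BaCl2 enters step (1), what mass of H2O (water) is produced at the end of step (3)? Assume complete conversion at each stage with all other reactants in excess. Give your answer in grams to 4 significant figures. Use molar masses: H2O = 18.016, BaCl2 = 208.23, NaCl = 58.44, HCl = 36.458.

40.89 g

n(BaCl2) = 236.3 / 208.23 = 1.1348 mol.
Reaction (1): BaCl2→NaCl ratio 1:2 ⇒ n(NaCl) = 2.2696 mol.
Reaction (2): NaCl→HCl ratio 2:2 ⇒ n(HCl) = 2.2696 mol.
Reaction (3): HCl→H2O ratio 1:1 ⇒ n(H2O) = 2.2696 mol.
Mass of H2O = 2.2696 × 18.016 = 40.889 g.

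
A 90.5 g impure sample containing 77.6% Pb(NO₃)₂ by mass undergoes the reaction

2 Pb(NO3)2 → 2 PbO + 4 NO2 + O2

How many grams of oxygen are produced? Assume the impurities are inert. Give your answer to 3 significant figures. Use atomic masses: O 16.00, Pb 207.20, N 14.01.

Mass of pure Pb(NO3)2 = 90.5 g × 0.776 = 70.23 g.
M(Pb(NO3)2) = 207.20 + 2(14.01) + 6(16.00) = 331.22 g/mol.
M(O2) = 2(16.00) = 32.00 g/mol.
n(Pb(NO3)2) = 70.23 g / 331.22 g/mol = 0.2120 mol.
From the equation the Pb(NO3)2:O2 mole ratio is 2:1, so n(O2) = 0.2120 × 1/2 = 0.1060 mol.
Mass of O2 = 0.1060 mol × 32.00 g/mol = 3.392 g.

3.39 g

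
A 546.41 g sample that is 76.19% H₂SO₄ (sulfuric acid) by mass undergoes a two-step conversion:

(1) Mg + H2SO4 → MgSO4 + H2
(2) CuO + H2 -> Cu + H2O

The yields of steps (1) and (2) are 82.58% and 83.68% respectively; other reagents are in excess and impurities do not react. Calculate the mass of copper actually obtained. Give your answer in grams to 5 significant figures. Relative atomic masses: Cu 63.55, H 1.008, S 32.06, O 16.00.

Pure H2SO4 = 546.41 × 0.7619 = 416.310 g.
M(H2SO4) = 2(1.008) + 32.06 + 4(16.00) = 98.076 g/mol.
M(Cu) = 63.55 g/mol.
n(H2SO4) = 416.310 / 98.076 = 4.24477 mol.
Step 1 (H2SO4:H2 = 1:1): theoretical n(H2) = 4.24477 mol; at 82.58% yield, n(H2) = 3.50533 mol.
Step 2 (H2:Cu = 1:1): theoretical n(Cu) = 3.50533 mol, so theoretical mass = 3.50533 × 63.55 = 222.764 g.
At 83.68% yield, actual mass of Cu = 222.764 × 0.8368 = 186.409 g.

186.41 g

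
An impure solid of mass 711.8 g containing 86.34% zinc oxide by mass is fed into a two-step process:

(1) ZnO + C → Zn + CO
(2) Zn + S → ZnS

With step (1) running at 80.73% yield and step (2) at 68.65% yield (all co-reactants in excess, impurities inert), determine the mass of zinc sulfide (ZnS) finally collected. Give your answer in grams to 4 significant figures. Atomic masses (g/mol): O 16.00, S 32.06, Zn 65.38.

407.8 g

Pure ZnO = 711.8 × 0.8634 = 614.57 g.
M(ZnO) = 65.38 + 16.00 = 81.38 g/mol.
M(ZnS) = 65.38 + 32.06 = 97.44 g/mol.
n(ZnO) = 614.57 / 81.38 = 7.5518 mol.
Step 1 (ZnO:Zn = 1:1): theoretical n(Zn) = 7.5518 mol; at 80.73% yield, n(Zn) = 6.0966 mol.
Step 2 (Zn:ZnS = 1:1): theoretical n(ZnS) = 6.0966 mol, so theoretical mass = 6.0966 × 97.44 = 594.05 g.
At 68.65% yield, actual mass of ZnS = 594.05 × 0.6865 = 407.82 g.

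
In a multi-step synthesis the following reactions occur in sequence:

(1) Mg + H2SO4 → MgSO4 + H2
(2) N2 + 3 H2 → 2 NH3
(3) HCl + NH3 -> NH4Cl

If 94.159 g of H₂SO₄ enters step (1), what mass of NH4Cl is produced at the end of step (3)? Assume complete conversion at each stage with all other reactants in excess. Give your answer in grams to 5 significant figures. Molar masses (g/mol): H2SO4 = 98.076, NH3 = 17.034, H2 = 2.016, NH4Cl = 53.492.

n(H2SO4) = 94.159 / 98.076 = 0.960062 mol.
Reaction (1): H2SO4→H2 ratio 1:1 ⇒ n(H2) = 0.960062 mol.
Reaction (2): H2→NH3 ratio 3:2 ⇒ n(NH3) = 0.640041 mol.
Reaction (3): NH3→NH4Cl ratio 1:1 ⇒ n(NH4Cl) = 0.640041 mol.
Mass of NH4Cl = 0.640041 × 53.492 = 34.2371 g.

34.237 g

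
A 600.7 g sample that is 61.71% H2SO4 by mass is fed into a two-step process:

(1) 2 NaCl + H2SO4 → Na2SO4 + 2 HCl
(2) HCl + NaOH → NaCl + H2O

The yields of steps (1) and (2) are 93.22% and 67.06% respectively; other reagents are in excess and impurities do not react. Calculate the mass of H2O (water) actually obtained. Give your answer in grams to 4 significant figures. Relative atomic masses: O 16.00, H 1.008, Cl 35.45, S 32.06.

85.14 g

Pure H2SO4 = 600.7 × 0.6171 = 370.69 g.
M(H2SO4) = 2(1.008) + 32.06 + 4(16.00) = 98.076 g/mol.
M(H2O) = 2(1.008) + 16.00 = 18.016 g/mol.
n(H2SO4) = 370.69 / 98.076 = 3.7796 mol.
Step 1 (H2SO4:HCl = 1:2): theoretical n(HCl) = 7.5593 mol; at 93.22% yield, n(HCl) = 7.0468 mol.
Step 2 (HCl:H2O = 1:1): theoretical n(H2O) = 7.0468 mol, so theoretical mass = 7.0468 × 18.016 = 126.95 g.
At 67.06% yield, actual mass of H2O = 126.95 × 0.6706 = 85.136 g.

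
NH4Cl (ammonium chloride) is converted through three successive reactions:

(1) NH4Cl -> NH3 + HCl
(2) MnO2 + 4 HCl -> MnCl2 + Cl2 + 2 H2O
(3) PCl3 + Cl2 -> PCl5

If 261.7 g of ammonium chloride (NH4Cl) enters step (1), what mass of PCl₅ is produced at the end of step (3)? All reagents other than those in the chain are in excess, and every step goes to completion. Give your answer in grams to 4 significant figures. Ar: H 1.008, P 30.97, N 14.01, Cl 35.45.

254.7 g

M(NH4Cl) = 14.01 + 4(1.008) + 35.45 = 53.492 g/mol.
M(PCl5) = 30.97 + 5(35.45) = 208.22 g/mol.
n(NH4Cl) = 261.7 / 53.492 = 4.8923 mol.
Reaction (1): NH4Cl→HCl ratio 1:1 ⇒ n(HCl) = 4.8923 mol.
Reaction (2): HCl→Cl2 ratio 4:1 ⇒ n(Cl2) = 1.2231 mol.
Reaction (3): Cl2→PCl5 ratio 1:1 ⇒ n(PCl5) = 1.2231 mol.
Mass of PCl5 = 1.2231 × 208.22 = 254.67 g.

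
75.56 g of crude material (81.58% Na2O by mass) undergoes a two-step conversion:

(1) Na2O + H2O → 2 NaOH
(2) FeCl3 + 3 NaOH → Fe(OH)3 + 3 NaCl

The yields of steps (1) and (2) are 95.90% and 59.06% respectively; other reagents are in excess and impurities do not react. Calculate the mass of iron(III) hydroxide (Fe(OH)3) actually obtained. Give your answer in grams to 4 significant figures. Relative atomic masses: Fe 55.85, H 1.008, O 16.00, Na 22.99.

40.13 g

Pure Na2O = 75.56 × 0.8158 = 61.642 g.
M(Na2O) = 2(22.99) + 16.00 = 61.98 g/mol.
M(Fe(OH)3) = 55.85 + 3(16.00) + 3(1.008) = 106.874 g/mol.
n(Na2O) = 61.642 / 61.98 = 0.99454 mol.
Step 1 (Na2O:NaOH = 1:2): theoretical n(NaOH) = 1.9891 mol; at 95.90% yield, n(NaOH) = 1.9075 mol.
Step 2 (NaOH:Fe(OH)3 = 3:1): theoretical n(Fe(OH)3) = 0.63585 mol, so theoretical mass = 0.63585 × 106.874 = 67.955 g.
At 59.06% yield, actual mass of Fe(OH)3 = 67.955 × 0.5906 = 40.134 g.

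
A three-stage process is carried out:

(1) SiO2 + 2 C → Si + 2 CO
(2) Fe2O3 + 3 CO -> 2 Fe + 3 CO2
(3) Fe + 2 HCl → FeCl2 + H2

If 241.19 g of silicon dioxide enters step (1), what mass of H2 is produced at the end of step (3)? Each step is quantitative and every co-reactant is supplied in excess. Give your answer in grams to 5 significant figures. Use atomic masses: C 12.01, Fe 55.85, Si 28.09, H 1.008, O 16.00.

10.789 g

M(SiO2) = 28.09 + 2(16.00) = 60.09 g/mol.
M(H2) = 2(1.008) = 2.016 g/mol.
n(SiO2) = 241.19 / 60.09 = 4.01381 mol.
Reaction (1): SiO2→CO ratio 1:2 ⇒ n(CO) = 8.02763 mol.
Reaction (2): CO→Fe ratio 3:2 ⇒ n(Fe) = 5.35175 mol.
Reaction (3): Fe→H2 ratio 1:1 ⇒ n(H2) = 5.35175 mol.
Mass of H2 = 5.35175 × 2.016 = 10.7891 g.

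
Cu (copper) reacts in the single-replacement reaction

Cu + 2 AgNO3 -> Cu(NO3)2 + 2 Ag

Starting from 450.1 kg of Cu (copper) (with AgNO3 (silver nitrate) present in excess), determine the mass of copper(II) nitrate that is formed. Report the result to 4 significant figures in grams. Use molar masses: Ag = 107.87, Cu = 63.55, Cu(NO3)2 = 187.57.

Convert: 450.1 kg = 450100 g.
n(Cu) = 450100 g / 63.55 g/mol = 7082.6 mol.
From the equation the Cu:Cu(NO3)2 mole ratio is 1:1, so n(Cu(NO3)2) = 7082.6 × 1/1 = 7082.6 mol.
Mass of Cu(NO3)2 = 7082.6 mol × 187.57 g/mol = 1.3285 × 10^6 g.

1328000 g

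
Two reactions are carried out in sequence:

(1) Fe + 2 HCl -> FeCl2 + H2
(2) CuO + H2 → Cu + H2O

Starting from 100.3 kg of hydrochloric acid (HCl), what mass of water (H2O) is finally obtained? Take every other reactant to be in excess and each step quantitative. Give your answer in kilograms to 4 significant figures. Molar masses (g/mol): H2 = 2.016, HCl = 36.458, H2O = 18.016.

100.3 kg = 100300 g.
n(HCl) = 100300 / 36.458 = 2751.1 mol.
Step 1 gives a 2:1 ratio of HCl to H2, so n(H2) = 1375.6 mol.
In step 2 the H2:H2O ratio is 1:1, so n(H2O) = 1375.6 mol.
Mass of H2O = 1375.6 × 18.016 = 24782 g = 24.78 kg.

24.78 kg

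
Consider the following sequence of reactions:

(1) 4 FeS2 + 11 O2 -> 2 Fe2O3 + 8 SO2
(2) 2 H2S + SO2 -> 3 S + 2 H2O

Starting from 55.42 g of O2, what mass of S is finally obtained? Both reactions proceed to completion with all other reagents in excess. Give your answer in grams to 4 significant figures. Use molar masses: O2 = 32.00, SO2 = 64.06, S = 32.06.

121.1 g

n(O2) = 55.420 / 32.00 = 1.7319 mol.
Step 1 gives a 11:8 ratio of O2 to SO2, so n(SO2) = 1.2595 mol.
In step 2 the SO2:S ratio is 1:3, so n(S) = 3.7786 mol.
Mass of S = 3.7786 × 32.06 = 121.14 g.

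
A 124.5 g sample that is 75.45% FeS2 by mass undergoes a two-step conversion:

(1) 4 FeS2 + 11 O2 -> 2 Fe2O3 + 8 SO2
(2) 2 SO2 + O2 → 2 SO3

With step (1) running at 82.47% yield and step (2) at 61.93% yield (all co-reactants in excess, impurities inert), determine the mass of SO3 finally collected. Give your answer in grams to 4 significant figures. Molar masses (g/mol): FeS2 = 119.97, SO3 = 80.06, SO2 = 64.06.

64.03 g

Pure FeS2 = 124.5 × 0.7545 = 93.935 g.
n(FeS2) = 93.935 / 119.97 = 0.78299 mol.
Step 1 (FeS2:SO2 = 4:8): theoretical n(SO2) = 1.5660 mol; at 82.47% yield, n(SO2) = 1.2915 mol.
Step 2 (SO2:SO3 = 2:2): theoretical n(SO3) = 1.2915 mol, so theoretical mass = 1.2915 × 80.06 = 103.39 g.
At 61.93% yield, actual mass of SO3 = 103.39 × 0.6193 = 64.032 g.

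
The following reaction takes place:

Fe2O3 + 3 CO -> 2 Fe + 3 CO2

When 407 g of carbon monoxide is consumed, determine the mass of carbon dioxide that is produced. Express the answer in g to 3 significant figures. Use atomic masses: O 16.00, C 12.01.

M(CO) = 12.01 + 16.00 = 28.01 g/mol.
M(CO2) = 12.01 + 2(16.00) = 44.01 g/mol.
n(CO) = 407.0 g / 28.01 g/mol = 14.53 mol.
From the equation the CO:CO2 mole ratio is 3:3, so n(CO2) = 14.53 × 3/3 = 14.53 mol.
Mass of CO2 = 14.53 mol × 44.01 g/mol = 639.5 g.

639 g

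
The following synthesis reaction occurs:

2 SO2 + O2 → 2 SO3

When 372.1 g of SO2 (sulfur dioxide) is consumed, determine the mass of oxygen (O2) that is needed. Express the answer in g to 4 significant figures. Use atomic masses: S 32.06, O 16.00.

92.94 g

M(SO2) = 32.06 + 2(16.00) = 64.06 g/mol.
M(O2) = 2(16.00) = 32.00 g/mol.
n(SO2) = 372.10 g / 64.06 g/mol = 5.8086 mol.
From the equation the SO2:O2 mole ratio is 2:1, so n(O2) = 5.8086 × 1/2 = 2.9043 mol.
Mass of O2 = 2.9043 mol × 32.00 g/mol = 92.938 g.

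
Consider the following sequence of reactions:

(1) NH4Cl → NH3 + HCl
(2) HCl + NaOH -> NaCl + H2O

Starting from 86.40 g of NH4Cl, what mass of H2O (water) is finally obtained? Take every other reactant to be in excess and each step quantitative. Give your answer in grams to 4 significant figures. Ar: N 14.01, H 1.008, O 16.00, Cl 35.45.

M(NH4Cl) = 14.01 + 4(1.008) + 35.45 = 53.492 g/mol.
M(H2O) = 2(1.008) + 16.00 = 18.016 g/mol.
n(NH4Cl) = 86.400 / 53.492 = 1.6152 mol.
Step 1 gives a 1:1 ratio of NH4Cl to HCl, so n(HCl) = 1.6152 mol.
In step 2 the HCl:H2O ratio is 1:1, so n(H2O) = 1.6152 mol.
Mass of H2O = 1.6152 × 18.016 = 29.099 g.

29.10 g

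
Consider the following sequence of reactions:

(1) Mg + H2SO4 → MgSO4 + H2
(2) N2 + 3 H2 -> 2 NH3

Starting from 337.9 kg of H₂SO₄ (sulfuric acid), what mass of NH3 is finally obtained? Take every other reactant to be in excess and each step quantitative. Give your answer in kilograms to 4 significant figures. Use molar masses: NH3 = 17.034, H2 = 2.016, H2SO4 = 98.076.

39.12 kg

337.9 kg = 337900 g.
n(H2SO4) = 337900 / 98.076 = 3445.3 mol.
Step 1 gives a 1:1 ratio of H2SO4 to H2, so n(H2) = 3445.3 mol.
In step 2 the H2:NH3 ratio is 3:2, so n(NH3) = 2296.9 mol.
Mass of NH3 = 2296.9 × 17.034 = 39125 g = 39.12 kg.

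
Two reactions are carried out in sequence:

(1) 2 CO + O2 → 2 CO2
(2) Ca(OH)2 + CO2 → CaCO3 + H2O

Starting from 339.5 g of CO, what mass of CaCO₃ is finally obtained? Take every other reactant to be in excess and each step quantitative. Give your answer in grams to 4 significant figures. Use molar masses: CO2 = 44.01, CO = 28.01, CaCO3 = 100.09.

1213 g

n(CO) = 339.50 / 28.01 = 12.121 mol.
Step 1 gives a 2:2 ratio of CO to CO2, so n(CO2) = 12.121 mol.
In step 2 the CO2:CaCO3 ratio is 1:1, so n(CaCO3) = 12.121 mol.
Mass of CaCO3 = 12.121 × 100.09 = 1213.2 g.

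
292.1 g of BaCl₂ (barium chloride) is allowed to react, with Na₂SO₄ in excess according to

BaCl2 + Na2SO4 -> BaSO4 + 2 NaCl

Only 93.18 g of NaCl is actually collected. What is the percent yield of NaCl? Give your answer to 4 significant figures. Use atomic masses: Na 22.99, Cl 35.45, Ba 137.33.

M(BaCl2) = 137.33 + 2(35.45) = 208.23 g/mol.
M(NaCl) = 22.99 + 35.45 = 58.44 g/mol.
n(BaCl2) = 292.10 g / 208.23 g/mol = 1.4028 mol.
From the equation the BaCl2:NaCl mole ratio is 1:2, so n(NaCl) = 1.4028 × 2/1 = 2.8056 mol.
Mass of NaCl = 2.8056 mol × 58.44 g/mol = 163.96 g.
This is the theoretical yield. Percent yield = 93.18 g / 163.96 g × 100% = 56.832%.

56.83 %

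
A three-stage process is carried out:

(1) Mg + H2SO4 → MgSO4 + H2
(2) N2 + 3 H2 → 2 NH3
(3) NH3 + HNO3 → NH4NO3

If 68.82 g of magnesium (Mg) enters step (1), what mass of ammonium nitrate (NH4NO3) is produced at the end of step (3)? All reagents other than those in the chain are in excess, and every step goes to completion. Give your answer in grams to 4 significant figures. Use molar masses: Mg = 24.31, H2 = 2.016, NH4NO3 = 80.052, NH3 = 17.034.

151.1 g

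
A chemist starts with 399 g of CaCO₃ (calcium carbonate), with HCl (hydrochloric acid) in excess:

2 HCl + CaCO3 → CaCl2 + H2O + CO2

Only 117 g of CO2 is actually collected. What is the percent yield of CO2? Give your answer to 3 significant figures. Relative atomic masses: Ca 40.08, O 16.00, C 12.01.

66.7 %

M(CaCO3) = 40.08 + 12.01 + 3(16.00) = 100.09 g/mol.
M(CO2) = 12.01 + 2(16.00) = 44.01 g/mol.
n(CaCO3) = 399.0 g / 100.09 g/mol = 3.986 mol.
From the equation the CaCO3:CO2 mole ratio is 1:1, so n(CO2) = 3.986 × 1/1 = 3.986 mol.
Mass of CO2 = 3.986 mol × 44.01 g/mol = 175.4 g.
This is the theoretical yield. Percent yield = 117 g / 175.4 g × 100% = 66.69%.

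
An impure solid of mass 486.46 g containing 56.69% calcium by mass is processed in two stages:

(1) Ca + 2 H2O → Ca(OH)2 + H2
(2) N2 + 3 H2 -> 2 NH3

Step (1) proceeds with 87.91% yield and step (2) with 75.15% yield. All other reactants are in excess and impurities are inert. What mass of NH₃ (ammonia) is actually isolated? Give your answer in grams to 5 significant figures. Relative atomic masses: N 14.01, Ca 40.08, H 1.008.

51.620 g

Pure Ca = 486.46 × 0.5669 = 275.774 g.
M(Ca) = 40.08 g/mol.
M(NH3) = 14.01 + 3(1.008) = 17.034 g/mol.
n(Ca) = 275.774 / 40.08 = 6.88059 mol.
Step 1 (Ca:H2 = 1:1): theoretical n(H2) = 6.88059 mol; at 87.91% yield, n(H2) = 6.04873 mol.
Step 2 (H2:NH3 = 3:2): theoretical n(NH3) = 4.03249 mol, so theoretical mass = 4.03249 × 17.034 = 68.6894 g.
At 75.15% yield, actual mass of NH3 = 68.6894 × 0.7515 = 51.6201 g.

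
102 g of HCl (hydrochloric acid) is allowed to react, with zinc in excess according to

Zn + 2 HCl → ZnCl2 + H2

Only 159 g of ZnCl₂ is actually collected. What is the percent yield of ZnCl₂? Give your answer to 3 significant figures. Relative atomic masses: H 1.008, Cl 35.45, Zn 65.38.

M(HCl) = 1.008 + 35.45 = 36.458 g/mol.
M(ZnCl2) = 65.38 + 2(35.45) = 136.28 g/mol.
n(HCl) = 102.0 g / 36.458 g/mol = 2.798 mol.
From the equation the HCl:ZnCl2 mole ratio is 2:1, so n(ZnCl2) = 2.798 × 1/2 = 1.399 mol.
Mass of ZnCl2 = 1.399 mol × 136.28 g/mol = 190.6 g.
This is the theoretical yield. Percent yield = 159 g / 190.6 g × 100% = 83.40%.

83.4 %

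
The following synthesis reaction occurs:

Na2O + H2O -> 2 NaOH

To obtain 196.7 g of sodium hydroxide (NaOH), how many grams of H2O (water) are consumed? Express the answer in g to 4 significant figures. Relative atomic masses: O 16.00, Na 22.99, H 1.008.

M(NaOH) = 22.99 + 16.00 + 1.008 = 39.998 g/mol.
M(H2O) = 2(1.008) + 16.00 = 18.016 g/mol.
n(NaOH) = 196.70 g / 39.998 g/mol = 4.9177 mol.
From the equation the NaOH:H2O mole ratio is 2:1, so n(H2O) = 4.9177 × 1/2 = 2.4589 mol.
Mass of H2O = 2.4589 mol × 18.016 g/mol = 44.299 g.

44.30 g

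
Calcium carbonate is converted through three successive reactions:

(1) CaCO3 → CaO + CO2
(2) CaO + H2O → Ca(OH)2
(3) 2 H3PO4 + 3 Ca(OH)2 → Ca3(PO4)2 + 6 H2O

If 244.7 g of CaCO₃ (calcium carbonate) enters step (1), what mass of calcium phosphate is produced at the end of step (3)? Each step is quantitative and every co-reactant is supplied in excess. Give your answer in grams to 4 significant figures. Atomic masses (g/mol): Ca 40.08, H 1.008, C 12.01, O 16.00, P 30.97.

M(CaCO3) = 40.08 + 12.01 + 3(16.00) = 100.09 g/mol.
M(Ca3(PO4)2) = 3(40.08) + 2(30.97) + 8(16.00) = 310.18 g/mol.
n(CaCO3) = 244.7 / 100.09 = 2.4448 mol.
Reaction (1): CaCO3→CaO ratio 1:1 ⇒ n(CaO) = 2.4448 mol.
Reaction (2): CaO→Ca(OH)2 ratio 1:1 ⇒ n(Ca(OH)2) = 2.4448 mol.
Reaction (3): Ca(OH)2→Ca3(PO4)2 ratio 3:1 ⇒ n(Ca3(PO4)2) = 0.81493 mol.
Mass of Ca3(PO4)2 = 0.81493 × 310.18 = 252.78 g.

252.8 g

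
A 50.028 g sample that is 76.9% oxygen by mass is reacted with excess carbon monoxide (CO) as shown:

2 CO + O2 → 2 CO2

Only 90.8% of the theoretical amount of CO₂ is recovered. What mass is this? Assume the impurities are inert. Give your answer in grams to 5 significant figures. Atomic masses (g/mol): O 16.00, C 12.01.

Pure O2 available = 50.028 g × 0.769 = 38.4715 g.
M(O2) = 2(16.00) = 32.00 g/mol.
M(CO2) = 12.01 + 2(16.00) = 44.01 g/mol.
n(O2) = 38.4715 g / 32.00 g/mol = 1.20224 mol.
From the equation the O2:CO2 mole ratio is 1:2, so n(CO2) = 1.20224 × 2/1 = 2.40447 mol.
Mass of CO2 = 2.40447 mol × 44.01 g/mol = 105.821 g.
Actual mass collected = 105.821 g × 0.908 = 96.0852 g.

96.085 g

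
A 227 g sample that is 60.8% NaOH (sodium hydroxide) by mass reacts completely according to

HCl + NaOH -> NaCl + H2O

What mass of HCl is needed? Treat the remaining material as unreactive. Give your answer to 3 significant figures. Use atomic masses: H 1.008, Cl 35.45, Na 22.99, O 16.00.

Mass of pure NaOH = 227 g × 0.608 = 138.0 g.
M(NaOH) = 22.99 + 16.00 + 1.008 = 39.998 g/mol.
M(HCl) = 1.008 + 35.45 = 36.458 g/mol.
n(NaOH) = 138.0 g / 39.998 g/mol = 3.451 mol.
From the equation the NaOH:HCl mole ratio is 1:1, so n(HCl) = 3.451 × 1/1 = 3.451 mol.
Mass of HCl = 3.451 mol × 36.458 g/mol = 125.8 g.

126 g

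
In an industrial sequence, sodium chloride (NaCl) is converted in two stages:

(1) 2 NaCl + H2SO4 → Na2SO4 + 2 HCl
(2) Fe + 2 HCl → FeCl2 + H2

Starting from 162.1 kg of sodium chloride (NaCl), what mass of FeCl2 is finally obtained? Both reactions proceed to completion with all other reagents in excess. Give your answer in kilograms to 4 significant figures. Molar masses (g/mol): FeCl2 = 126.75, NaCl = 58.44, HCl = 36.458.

175.8 kg

162.1 kg = 162100 g.
n(NaCl) = 162100 / 58.44 = 2773.8 mol.
Step 1 gives a 2:2 ratio of NaCl to HCl, so n(HCl) = 2773.8 mol.
In step 2 the HCl:FeCl2 ratio is 2:1, so n(FeCl2) = 1386.9 mol.
Mass of FeCl2 = 1386.9 × 126.75 = 175790 g = 175.8 kg.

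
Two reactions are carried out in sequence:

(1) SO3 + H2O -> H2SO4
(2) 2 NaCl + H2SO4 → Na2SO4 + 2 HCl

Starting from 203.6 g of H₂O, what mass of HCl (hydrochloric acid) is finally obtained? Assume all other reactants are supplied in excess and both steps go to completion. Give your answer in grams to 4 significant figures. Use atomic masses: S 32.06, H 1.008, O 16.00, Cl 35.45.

824.0 g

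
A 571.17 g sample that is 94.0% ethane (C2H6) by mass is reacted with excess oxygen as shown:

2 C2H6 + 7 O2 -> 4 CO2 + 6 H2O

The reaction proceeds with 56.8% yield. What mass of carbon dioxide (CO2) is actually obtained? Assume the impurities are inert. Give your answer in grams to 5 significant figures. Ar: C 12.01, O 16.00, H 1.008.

892.73 g

Pure C2H6 available = 571.17 g × 0.940 = 536.900 g.
M(C2H6) = 2(12.01) + 6(1.008) = 30.068 g/mol.
M(CO2) = 12.01 + 2(16.00) = 44.01 g/mol.
n(C2H6) = 536.900 g / 30.068 g/mol = 17.8562 mol.
From the equation the C2H6:CO2 mole ratio is 2:4, so n(CO2) = 17.8562 × 4/2 = 35.7124 mol.
Mass of CO2 = 35.7124 mol × 44.01 g/mol = 1571.70 g.
Actual mass collected = 1571.70 g × 0.568 = 892.726 g.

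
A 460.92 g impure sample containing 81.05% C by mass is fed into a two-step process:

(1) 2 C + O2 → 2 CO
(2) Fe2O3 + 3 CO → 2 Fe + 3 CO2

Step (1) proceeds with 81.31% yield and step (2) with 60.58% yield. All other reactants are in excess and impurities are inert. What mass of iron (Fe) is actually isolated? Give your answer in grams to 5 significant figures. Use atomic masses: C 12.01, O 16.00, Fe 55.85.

Pure C = 460.92 × 0.8105 = 373.576 g.
M(C) = 12.01 g/mol.
M(Fe) = 55.85 g/mol.
n(C) = 373.576 / 12.01 = 31.1054 mol.
Step 1 (C:CO = 2:2): theoretical n(CO) = 31.1054 mol; at 81.31% yield, n(CO) = 25.2918 mol.
Step 2 (CO:Fe = 3:2): theoretical n(Fe) = 16.8612 mol, so theoretical mass = 16.8612 × 55.85 = 941.698 g.
At 60.58% yield, actual mass of Fe = 941.698 × 0.6058 = 570.480 g.

570.48 g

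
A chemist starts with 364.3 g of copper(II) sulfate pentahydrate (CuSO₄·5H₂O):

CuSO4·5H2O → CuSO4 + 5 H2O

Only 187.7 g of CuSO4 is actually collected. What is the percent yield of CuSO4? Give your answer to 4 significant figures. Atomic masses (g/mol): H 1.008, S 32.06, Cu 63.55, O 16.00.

80.60 %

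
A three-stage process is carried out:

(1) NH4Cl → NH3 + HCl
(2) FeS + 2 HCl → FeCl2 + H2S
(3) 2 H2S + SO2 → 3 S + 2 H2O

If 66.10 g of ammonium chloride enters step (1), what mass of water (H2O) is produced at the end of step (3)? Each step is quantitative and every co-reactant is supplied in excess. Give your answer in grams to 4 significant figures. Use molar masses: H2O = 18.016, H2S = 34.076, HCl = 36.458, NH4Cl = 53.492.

11.13 g

n(NH4Cl) = 66.10 / 53.492 = 1.2357 mol.
Reaction (1): NH4Cl→HCl ratio 1:1 ⇒ n(HCl) = 1.2357 mol.
Reaction (2): HCl→H2S ratio 2:1 ⇒ n(H2S) = 0.61785 mol.
Reaction (3): H2S→H2O ratio 2:2 ⇒ n(H2O) = 0.61785 mol.
Mass of H2O = 0.61785 × 18.016 = 11.131 g.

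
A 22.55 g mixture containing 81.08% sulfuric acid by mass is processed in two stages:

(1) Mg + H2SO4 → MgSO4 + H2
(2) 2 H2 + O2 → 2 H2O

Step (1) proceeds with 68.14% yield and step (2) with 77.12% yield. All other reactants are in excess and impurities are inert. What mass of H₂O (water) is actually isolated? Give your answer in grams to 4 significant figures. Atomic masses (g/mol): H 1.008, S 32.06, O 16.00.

Pure H2SO4 = 22.55 × 0.8108 = 18.284 g.
M(H2SO4) = 2(1.008) + 32.06 + 4(16.00) = 98.076 g/mol.
M(H2O) = 2(1.008) + 16.00 = 18.016 g/mol.
n(H2SO4) = 18.284 / 98.076 = 0.18642 mol.
Step 1 (H2SO4:H2 = 1:1): theoretical n(H2) = 0.18642 mol; at 68.14% yield, n(H2) = 0.12703 mol.
Step 2 (H2:H2O = 2:2): theoretical n(H2O) = 0.12703 mol, so theoretical mass = 0.12703 × 18.016 = 2.2885 g.
At 77.12% yield, actual mass of H2O = 2.2885 × 0.7712 = 1.7649 g.

1.765 g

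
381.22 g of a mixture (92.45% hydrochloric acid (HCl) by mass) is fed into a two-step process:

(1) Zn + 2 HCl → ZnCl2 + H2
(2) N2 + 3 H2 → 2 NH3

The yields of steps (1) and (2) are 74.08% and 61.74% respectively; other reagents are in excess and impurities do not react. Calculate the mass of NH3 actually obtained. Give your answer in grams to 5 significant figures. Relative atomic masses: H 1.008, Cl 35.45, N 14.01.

25.105 g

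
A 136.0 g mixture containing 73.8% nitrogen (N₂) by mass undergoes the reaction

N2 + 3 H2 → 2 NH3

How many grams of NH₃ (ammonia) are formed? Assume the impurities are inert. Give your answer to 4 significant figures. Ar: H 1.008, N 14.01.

122.0 g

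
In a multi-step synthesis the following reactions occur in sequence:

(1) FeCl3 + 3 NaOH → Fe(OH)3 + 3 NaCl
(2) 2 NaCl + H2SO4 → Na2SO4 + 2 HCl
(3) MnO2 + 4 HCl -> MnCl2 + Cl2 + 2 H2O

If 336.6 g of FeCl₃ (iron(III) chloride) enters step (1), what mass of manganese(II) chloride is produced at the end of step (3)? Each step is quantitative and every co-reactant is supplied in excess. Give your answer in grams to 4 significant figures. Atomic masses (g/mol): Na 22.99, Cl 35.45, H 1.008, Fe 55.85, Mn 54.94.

195.9 g

M(FeCl3) = 55.85 + 3(35.45) = 162.20 g/mol.
M(MnCl2) = 54.94 + 2(35.45) = 125.84 g/mol.
n(FeCl3) = 336.6 / 162.20 = 2.0752 mol.
Reaction (1): FeCl3→NaCl ratio 1:3 ⇒ n(NaCl) = 6.2256 mol.
Reaction (2): NaCl→HCl ratio 2:2 ⇒ n(HCl) = 6.2256 mol.
Reaction (3): HCl→MnCl2 ratio 4:1 ⇒ n(MnCl2) = 1.5564 mol.
Mass of MnCl2 = 1.5564 × 125.84 = 195.86 g.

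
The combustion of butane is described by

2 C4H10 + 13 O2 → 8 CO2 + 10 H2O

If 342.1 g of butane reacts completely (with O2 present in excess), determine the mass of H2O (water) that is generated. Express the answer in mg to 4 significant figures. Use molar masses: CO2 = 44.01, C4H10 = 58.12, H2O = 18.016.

530200 mg

n(C4H10) = 342.10 g / 58.12 g/mol = 5.8861 mol.
From the equation the C4H10:H2O mole ratio is 2:10, so n(H2O) = 5.8861 × 10/2 = 29.430 mol.
Mass of H2O = 29.430 mol × 18.016 g/mol = 530.22 g.
Converting to mg: 530.22 g = 530200 mg.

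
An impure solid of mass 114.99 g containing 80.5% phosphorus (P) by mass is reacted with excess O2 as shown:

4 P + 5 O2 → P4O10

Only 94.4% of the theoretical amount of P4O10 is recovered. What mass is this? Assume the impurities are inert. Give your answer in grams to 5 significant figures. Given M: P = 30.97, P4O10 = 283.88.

200.24 g

Pure P available = 114.99 g × 0.805 = 92.5669 g.
n(P) = 92.5669 g / 30.97 g/mol = 2.98892 mol.
From the equation the P:P4O10 mole ratio is 4:1, so n(P4O10) = 2.98892 × 1/4 = 0.747231 mol.
Mass of P4O10 = 0.747231 mol × 283.88 g/mol = 212.124 g.
Actual mass collected = 212.124 g × 0.944 = 200.245 g.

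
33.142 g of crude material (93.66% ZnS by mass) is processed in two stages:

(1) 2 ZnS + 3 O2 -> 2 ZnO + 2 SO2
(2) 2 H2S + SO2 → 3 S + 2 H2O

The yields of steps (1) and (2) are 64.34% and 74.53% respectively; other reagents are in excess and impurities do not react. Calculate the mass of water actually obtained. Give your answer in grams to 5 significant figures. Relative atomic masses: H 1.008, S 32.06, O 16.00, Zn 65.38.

Pure ZnS = 33.142 × 0.9366 = 31.0408 g.
M(ZnS) = 65.38 + 32.06 = 97.44 g/mol.
M(H2O) = 2(1.008) + 16.00 = 18.016 g/mol.
n(ZnS) = 31.0408 / 97.44 = 0.318563 mol.
Step 1 (ZnS:SO2 = 2:2): theoretical n(SO2) = 0.318563 mol; at 64.34% yield, n(SO2) = 0.204964 mol.
Step 2 (SO2:H2O = 1:2): theoretical n(H2O) = 0.409927 mol, so theoretical mass = 0.409927 × 18.016 = 7.38525 g.
At 74.53% yield, actual mass of H2O = 7.38525 × 0.7453 = 5.50422 g.

5.5042 g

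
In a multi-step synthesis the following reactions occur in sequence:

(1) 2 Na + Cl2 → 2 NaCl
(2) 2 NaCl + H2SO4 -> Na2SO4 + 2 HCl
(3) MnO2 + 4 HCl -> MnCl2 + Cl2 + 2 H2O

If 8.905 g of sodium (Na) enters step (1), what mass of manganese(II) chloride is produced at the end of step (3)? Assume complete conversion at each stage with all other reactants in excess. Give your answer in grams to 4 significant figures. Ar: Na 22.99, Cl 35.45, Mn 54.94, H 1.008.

12.19 g

M(Na) = 22.99 g/mol.
M(MnCl2) = 54.94 + 2(35.45) = 125.84 g/mol.
n(Na) = 8.905 / 22.99 = 0.38734 mol.
Reaction (1): Na→NaCl ratio 2:2 ⇒ n(NaCl) = 0.38734 mol.
Reaction (2): NaCl→HCl ratio 2:2 ⇒ n(HCl) = 0.38734 mol.
Reaction (3): HCl→MnCl2 ratio 4:1 ⇒ n(MnCl2) = 0.096836 mol.
Mass of MnCl2 = 0.096836 × 125.84 = 12.186 g.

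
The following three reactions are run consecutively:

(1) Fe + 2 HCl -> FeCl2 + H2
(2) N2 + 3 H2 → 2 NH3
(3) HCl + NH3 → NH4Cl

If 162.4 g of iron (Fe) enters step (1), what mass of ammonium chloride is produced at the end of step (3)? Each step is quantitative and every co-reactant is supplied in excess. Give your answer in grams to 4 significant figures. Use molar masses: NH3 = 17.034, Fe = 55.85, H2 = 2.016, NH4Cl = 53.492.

n(Fe) = 162.4 / 55.85 = 2.9078 mol.
Reaction (1): Fe→H2 ratio 1:1 ⇒ n(H2) = 2.9078 mol.
Reaction (2): H2→NH3 ratio 3:2 ⇒ n(NH3) = 1.9385 mol.
Reaction (3): NH3→NH4Cl ratio 1:1 ⇒ n(NH4Cl) = 1.9385 mol.
Mass of NH4Cl = 1.9385 × 53.492 = 103.70 g.

103.7 g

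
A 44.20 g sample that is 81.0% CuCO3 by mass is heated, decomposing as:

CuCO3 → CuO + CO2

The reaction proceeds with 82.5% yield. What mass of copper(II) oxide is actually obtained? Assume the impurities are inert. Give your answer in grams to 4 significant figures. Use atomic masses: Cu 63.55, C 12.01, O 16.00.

19.02 g

Pure CuCO3 available = 44.20 g × 0.810 = 35.802 g.
M(CuCO3) = 63.55 + 12.01 + 3(16.00) = 123.56 g/mol.
M(CuO) = 63.55 + 16.00 = 79.55 g/mol.
n(CuCO3) = 35.802 g / 123.56 g/mol = 0.28975 mol.
From the equation the CuCO3:CuO mole ratio is 1:1, so n(CuO) = 0.28975 × 1/1 = 0.28975 mol.
Mass of CuO = 0.28975 mol × 79.55 g/mol = 23.050 g.
Actual mass collected = 23.050 g × 0.825 = 19.016 g.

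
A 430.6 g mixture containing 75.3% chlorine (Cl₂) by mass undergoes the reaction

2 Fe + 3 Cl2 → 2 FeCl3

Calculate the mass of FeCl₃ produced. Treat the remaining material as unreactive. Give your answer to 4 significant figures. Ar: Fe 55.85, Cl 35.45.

494.5 g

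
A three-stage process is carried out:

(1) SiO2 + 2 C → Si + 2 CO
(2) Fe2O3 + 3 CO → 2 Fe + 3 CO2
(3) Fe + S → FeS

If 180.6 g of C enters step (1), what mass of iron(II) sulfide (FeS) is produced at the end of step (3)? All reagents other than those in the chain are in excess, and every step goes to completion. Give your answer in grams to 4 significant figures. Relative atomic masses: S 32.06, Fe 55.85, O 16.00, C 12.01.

881.3 g

M(C) = 12.01 g/mol.
M(FeS) = 55.85 + 32.06 = 87.91 g/mol.
n(C) = 180.6 / 12.01 = 15.037 mol.
Reaction (1): C→CO ratio 2:2 ⇒ n(CO) = 15.037 mol.
Reaction (2): CO→Fe ratio 3:2 ⇒ n(Fe) = 10.025 mol.
Reaction (3): Fe→FeS ratio 1:1 ⇒ n(FeS) = 10.025 mol.
Mass of FeS = 10.025 × 87.91 = 881.30 g.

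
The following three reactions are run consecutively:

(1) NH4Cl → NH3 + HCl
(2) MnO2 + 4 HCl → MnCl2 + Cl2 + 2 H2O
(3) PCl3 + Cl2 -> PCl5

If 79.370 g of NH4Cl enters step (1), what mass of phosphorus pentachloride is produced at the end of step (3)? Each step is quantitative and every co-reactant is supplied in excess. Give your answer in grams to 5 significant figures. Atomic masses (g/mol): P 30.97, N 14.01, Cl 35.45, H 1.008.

M(NH4Cl) = 14.01 + 4(1.008) + 35.45 = 53.492 g/mol.
M(PCl5) = 30.97 + 5(35.45) = 208.22 g/mol.
n(NH4Cl) = 79.370 / 53.492 = 1.48377 mol.
Reaction (1): NH4Cl→HCl ratio 1:1 ⇒ n(HCl) = 1.48377 mol.
Reaction (2): HCl→Cl2 ratio 4:1 ⇒ n(Cl2) = 0.370943 mol.
Reaction (3): Cl2→PCl5 ratio 1:1 ⇒ n(PCl5) = 0.370943 mol.
Mass of PCl5 = 0.370943 × 208.22 = 77.2378 g.

77.238 g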